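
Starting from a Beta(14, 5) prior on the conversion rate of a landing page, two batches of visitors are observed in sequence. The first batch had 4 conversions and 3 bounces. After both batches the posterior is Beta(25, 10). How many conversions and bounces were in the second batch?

Because Beta–binomial updating is additive in the counts, the combined data contributed (α_post−α_prior, β_post−β_prior) successes and failures.
Total across both batches: 25−14=11 conversions, 10−5=5 bounces.
Subtract the first batch: 11−4=7 conversions and 5−3=2 bounces.

7 conversions and 2 bounces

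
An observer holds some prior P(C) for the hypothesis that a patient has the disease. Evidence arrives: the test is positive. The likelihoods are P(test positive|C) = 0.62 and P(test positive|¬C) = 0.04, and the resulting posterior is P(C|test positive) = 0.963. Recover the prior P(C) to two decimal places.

P(C) = 0.63

In odds form, posterior odds = prior odds × likelihood ratio, so prior odds = posterior odds ÷ LR.
Posterior odds = 0.963/(1−0.963) = 26.0270. LR = 0.62/0.04 = 15.5000.
Prior odds = 26.0270/15.5000 = 1.6792, so P(C) = 1.6792/(1+1.6792) ≈ 0.63.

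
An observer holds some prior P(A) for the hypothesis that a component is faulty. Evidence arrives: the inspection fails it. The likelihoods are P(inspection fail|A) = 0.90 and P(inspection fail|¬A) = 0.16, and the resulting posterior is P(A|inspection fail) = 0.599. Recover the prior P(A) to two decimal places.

P(A) = 0.21

In odds form, posterior odds = prior odds × likelihood ratio, so prior odds = posterior odds ÷ LR.
Posterior odds = 0.599/(1−0.599) = 1.4938. LR = 0.90/0.16 = 5.6250.
Prior odds = 1.4938/5.6250 = 0.2656, so P(A) = 0.2656/(1+0.2656) ≈ 0.21.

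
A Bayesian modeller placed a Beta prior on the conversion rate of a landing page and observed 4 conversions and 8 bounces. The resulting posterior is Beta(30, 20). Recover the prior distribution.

Beta(26, 12)

A Beta(α, β) prior with s successes and f failures in binomial data gives a Beta(α+s, β+f) posterior.
Subtract the data counts: 30−4=26, 20−8=12.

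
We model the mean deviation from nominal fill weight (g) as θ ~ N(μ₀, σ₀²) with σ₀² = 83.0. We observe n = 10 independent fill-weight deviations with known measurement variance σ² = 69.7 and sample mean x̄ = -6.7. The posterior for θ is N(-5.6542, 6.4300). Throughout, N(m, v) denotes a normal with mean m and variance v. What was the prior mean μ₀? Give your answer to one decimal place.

μ₀ = 6.8

With known observation variance, the Normal–Normal posterior has precision τ_n = τ₀ + n/σ² and mean μ_n = (τ₀μ₀ + (n/σ²)x̄)/τ_n.
Here τ₀ = 1/83.0 = 0.012048 and τ_data = 10/69.7 = 0.143472, so τ_n = 0.155520.
Rearranging for μ₀: μ₀ = (μ_n·τ_n − τ_data·x̄)/τ₀ = (-5.6542·0.155520 − 0.143472·-6.7) / 0.012048 = 0.081921/0.012048 ≈ 6.8.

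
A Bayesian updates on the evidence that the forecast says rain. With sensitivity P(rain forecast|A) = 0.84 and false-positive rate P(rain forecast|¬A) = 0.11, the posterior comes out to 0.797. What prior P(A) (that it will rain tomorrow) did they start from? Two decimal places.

P(A) = 0.34

In odds form, posterior odds = prior odds × likelihood ratio, so prior odds = posterior odds ÷ LR.
Posterior odds = 0.797/(1−0.797) = 3.9261. LR = 0.84/0.11 = 7.6364.
Prior odds = 3.9261/7.6364 = 0.5141, so P(A) = 0.5141/(1+0.5141) ≈ 0.34.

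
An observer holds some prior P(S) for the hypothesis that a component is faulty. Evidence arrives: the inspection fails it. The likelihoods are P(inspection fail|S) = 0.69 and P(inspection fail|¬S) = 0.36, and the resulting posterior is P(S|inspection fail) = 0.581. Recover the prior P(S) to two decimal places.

In odds form, posterior odds = prior odds × likelihood ratio, so prior odds = posterior odds ÷ LR.
Posterior odds = 0.581/(1−0.581) = 1.3866. LR = 0.69/0.36 = 1.9167.
Prior odds = 1.3866/1.9167 = 0.7234, so P(S) = 0.7234/(1+0.7234) ≈ 0.42.

P(S) = 0.42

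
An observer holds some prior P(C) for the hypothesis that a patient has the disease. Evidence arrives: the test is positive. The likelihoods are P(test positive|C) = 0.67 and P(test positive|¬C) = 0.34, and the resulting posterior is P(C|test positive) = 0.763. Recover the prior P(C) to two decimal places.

In odds form, posterior odds = prior odds × likelihood ratio, so prior odds = posterior odds ÷ LR.
Posterior odds = 0.763/(1−0.763) = 3.2194. LR = 0.67/0.34 = 1.9706.
Prior odds = 3.2194/1.9706 = 1.6337, so P(C) = 1.6337/(1+1.6337) ≈ 0.62.

P(C) = 0.62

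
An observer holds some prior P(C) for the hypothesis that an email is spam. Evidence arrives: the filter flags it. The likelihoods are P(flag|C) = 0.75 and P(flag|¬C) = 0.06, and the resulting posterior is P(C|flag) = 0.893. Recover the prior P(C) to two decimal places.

P(C) = 0.40

Bayes' rule in odds form gives O(C|E) = O(C)·[P(E|C)/P(E|¬C)], hence O(C) = O(C|E)/LR.
Posterior odds = 0.893/(1−0.893) = 8.3458. LR = 0.75/0.06 = 12.5000.
Prior odds = 8.3458/12.5000 = 0.6677, so P(C) = 0.6677/(1+0.6677) ≈ 0.40.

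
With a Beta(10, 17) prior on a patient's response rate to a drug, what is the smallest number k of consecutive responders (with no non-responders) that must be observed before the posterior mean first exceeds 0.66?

After k responders and 0 non-responders the posterior is Beta(10+k, 17), with mean (10+k)/(10+17+k).
Set (10+k)/(27+k) > 0.66 and solve: k > (0.66·27 − 10)/(1 − 0.66) = 23.000.
The smallest integer exceeding 23.000 is 24.

k = 24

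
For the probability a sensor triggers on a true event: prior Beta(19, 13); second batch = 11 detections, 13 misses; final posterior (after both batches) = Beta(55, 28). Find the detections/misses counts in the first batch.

Sequential conjugate updates are equivalent to a single update on the pooled data, so total successes = posterior α − prior α and total failures = posterior β − prior β.
Total across both batches: 55−19=36 detections, 28−13=15 misses.
Subtract the second batch: 36−11=25 detections and 15−13=2 misses.

25 detections and 2 misses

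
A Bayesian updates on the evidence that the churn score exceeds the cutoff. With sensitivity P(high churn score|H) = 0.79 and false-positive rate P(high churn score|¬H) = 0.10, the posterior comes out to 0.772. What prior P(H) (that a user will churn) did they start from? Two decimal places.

P(H) = 0.30

In odds form, posterior odds = prior odds × likelihood ratio, so prior odds = posterior odds ÷ LR.
Posterior odds = 0.772/(1−0.772) = 3.3860. LR = 0.79/0.10 = 7.9000.
Prior odds = 3.3860/7.9000 = 0.4286, so P(H) = 0.4286/(1+0.4286) ≈ 0.30.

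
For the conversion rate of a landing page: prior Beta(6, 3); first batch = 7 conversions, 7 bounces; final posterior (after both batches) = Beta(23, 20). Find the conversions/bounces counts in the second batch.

Sequential conjugate updates are equivalent to a single update on the pooled data, so total successes = posterior α − prior α and total failures = posterior β − prior β.
Total across both batches: 23−6=17 conversions, 20−3=17 bounces.
Subtract the first batch: 17−7=10 conversions and 17−7=10 bounces.

10 conversions and 10 bounces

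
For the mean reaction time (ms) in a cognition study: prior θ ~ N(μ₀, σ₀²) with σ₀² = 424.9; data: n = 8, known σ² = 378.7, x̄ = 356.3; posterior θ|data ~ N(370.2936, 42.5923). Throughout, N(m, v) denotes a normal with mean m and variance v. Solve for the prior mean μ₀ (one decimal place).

μ₀ = 495.9

The posterior mean is a precision-weighted average: μ_n = (τ₀μ₀ + τ_data·x̄)/(τ₀+τ_data), with τ₀=1/σ₀² and τ_data=n/σ².
Here τ₀ = 1/424.9 = 0.002353 and τ_data = 8/378.7 = 0.021125, so τ_n = 0.023478.
Rearranging for μ₀: μ₀ = (μ_n·τ_n − τ_data·x̄)/τ₀ = (370.2936·0.023478 − 0.021125·356.3) / 0.002353 = 1.166916/0.002353 ≈ 495.9.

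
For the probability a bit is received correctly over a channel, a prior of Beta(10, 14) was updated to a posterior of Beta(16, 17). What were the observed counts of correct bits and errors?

Under Beta–binomial conjugacy the posterior parameters are (a+s, b+f).
Match parameters: s=16−10=6, f=17−14=3.

6 correct bits and 3 errors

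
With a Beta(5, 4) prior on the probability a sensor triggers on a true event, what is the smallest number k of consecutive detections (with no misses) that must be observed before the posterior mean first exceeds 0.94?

After k detections and 0 misses the posterior is Beta(5+k, 4), with mean (5+k)/(5+4+k).
Set (5+k)/(9+k) > 0.94 and solve: k > (0.94·9 − 5)/(1 − 0.94) = 57.667.
The smallest integer exceeding 57.667 is 58, and checking k=58: (63)/(67) = 0.9403 > 0.94.

k = 58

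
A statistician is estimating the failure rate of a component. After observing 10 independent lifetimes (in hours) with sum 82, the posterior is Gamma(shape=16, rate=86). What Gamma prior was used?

Gamma–exponential conjugacy: posterior shape = α + n, posterior rate = β + Σtᵢ.
So α = 16 − 10 = 6 and β = 86 − 82 = 4.

Gamma(shape=6, rate=4)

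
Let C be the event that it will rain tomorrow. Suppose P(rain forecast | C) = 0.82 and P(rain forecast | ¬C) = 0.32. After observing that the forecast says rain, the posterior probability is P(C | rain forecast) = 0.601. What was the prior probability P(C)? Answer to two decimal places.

P(C) = 0.37

In odds form, posterior odds = prior odds × likelihood ratio, so prior odds = posterior odds ÷ LR.
Posterior odds = 0.601/(1−0.601) = 1.5063. LR = 0.82/0.32 = 2.5625.
Prior odds = 1.5063/2.5625 = 0.5878, so P(C) = 0.5878/(1+0.5878) ≈ 0.37.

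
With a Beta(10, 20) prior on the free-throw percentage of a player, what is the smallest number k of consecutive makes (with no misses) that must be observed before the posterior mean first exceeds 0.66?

After k makes and 0 misses the posterior is Beta(10+k, 20), with mean (10+k)/(10+20+k).
Set (10+k)/(30+k) > 0.66 and solve: k > (0.66·30 − 10)/(1 − 0.66) = 28.824.
The smallest integer exceeding 28.824 is 29, and checking k=29: (39)/(59) = 0.6610 > 0.66.

k = 29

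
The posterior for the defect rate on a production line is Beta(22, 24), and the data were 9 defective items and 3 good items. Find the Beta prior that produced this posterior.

Beta is conjugate to the binomial likelihood: posterior = Beta(a+s, b+f).
Subtract the data counts: 22−9=13, 24−3=21.

Beta(13, 21)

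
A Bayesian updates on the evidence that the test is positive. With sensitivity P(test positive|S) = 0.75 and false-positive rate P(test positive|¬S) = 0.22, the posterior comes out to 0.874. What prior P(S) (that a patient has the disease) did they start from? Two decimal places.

In odds form, posterior odds = prior odds × likelihood ratio, so prior odds = posterior odds ÷ LR.
Posterior odds = 0.874/(1−0.874) = 6.9365. LR = 0.75/0.22 = 3.4091.
Prior odds = 6.9365/3.4091 = 2.0347, so P(S) = 2.0347/(1+2.0347) ≈ 0.67.

P(S) = 0.67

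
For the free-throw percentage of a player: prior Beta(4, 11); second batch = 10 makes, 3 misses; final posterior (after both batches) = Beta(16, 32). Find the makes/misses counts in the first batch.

2 makes and 18 misses

Sequential conjugate updates are equivalent to a single update on the pooled data, so total successes = posterior α − prior α and total failures = posterior β − prior β.
Total across both batches: 16−4=12 makes, 32−11=21 misses.
Subtract the second batch: 12−10=2 makes and 21−3=18 misses.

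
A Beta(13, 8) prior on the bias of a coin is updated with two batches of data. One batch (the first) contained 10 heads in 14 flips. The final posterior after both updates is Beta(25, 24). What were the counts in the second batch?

Because Beta–binomial updating is additive in the counts, the combined data contributed (α_post−α_prior, β_post−β_prior) successes and failures.
Total across both batches: 25−13=12 heads, 24−8=16 tails.
Subtract the first batch: 12−10=2 heads and 16−4=12 tails.

2 heads and 12 tails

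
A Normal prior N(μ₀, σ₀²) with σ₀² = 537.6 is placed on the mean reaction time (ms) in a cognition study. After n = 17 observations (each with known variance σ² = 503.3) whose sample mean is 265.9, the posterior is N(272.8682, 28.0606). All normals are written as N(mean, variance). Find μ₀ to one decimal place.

The posterior mean is a precision-weighted average: μ_n = (τ₀μ₀ + τ_data·x̄)/(τ₀+τ_data), with τ₀=1/σ₀² and τ_data=n/σ².
Here τ₀ = 1/537.6 = 0.001860 and τ_data = 17/503.3 = 0.033777, so τ_n = 0.035637.
Rearranging for μ₀: μ₀ = (μ_n·τ_n − τ_data·x̄)/τ₀ = (272.8682·0.035637 − 0.033777·265.9) / 0.001860 = 0.742900/0.001860 ≈ 399.4.

μ₀ = 399.4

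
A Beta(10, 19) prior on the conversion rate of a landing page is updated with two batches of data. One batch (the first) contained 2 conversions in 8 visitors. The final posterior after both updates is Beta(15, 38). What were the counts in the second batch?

Sequential conjugate updates are equivalent to a single update on the pooled data, so total successes = posterior α − prior α and total failures = posterior β − prior β.
Total across both batches: 15−10=5 conversions, 38−19=19 bounces.
Subtract the first batch: 5−2=3 conversions and 19−6=13 bounces.

3 conversions and 13 bounces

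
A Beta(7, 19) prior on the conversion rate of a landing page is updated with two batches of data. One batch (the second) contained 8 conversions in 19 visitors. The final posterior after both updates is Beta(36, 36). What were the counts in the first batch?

21 conversions and 6 bounces

Because Beta–binomial updating is additive in the counts, the combined data contributed (α_post−α_prior, β_post−β_prior) successes and failures.
Total across both batches: 36−7=29 conversions, 36−19=17 bounces.
Subtract the second batch: 29−8=21 conversions and 17−11=6 bounces.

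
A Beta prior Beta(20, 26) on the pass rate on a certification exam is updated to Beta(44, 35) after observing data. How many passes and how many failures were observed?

24 passes and 9 failures

A Beta(α, β) prior with s successes and f failures in binomial data gives a Beta(α+s, β+f) posterior.
So s = 44 − 20 = 24 and f = 35 − 26 = 9.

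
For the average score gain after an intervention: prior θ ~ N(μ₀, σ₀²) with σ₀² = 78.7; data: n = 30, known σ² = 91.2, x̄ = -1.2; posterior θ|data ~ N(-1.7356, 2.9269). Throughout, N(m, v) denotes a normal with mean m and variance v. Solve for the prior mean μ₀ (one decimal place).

μ₀ = -15.6

The posterior mean is a precision-weighted average: μ_n = (τ₀μ₀ + τ_data·x̄)/(τ₀+τ_data), with τ₀=1/σ₀² and τ_data=n/σ².
Here τ₀ = 1/78.7 = 0.012706 and τ_data = 30/91.2 = 0.328947, so τ_n = 0.341653.
Rearranging for μ₀: μ₀ = (μ_n·τ_n − τ_data·x̄)/τ₀ = (-1.7356·0.341653 − 0.328947·-1.2) / 0.012706 = -0.198237/0.012706 ≈ -15.6.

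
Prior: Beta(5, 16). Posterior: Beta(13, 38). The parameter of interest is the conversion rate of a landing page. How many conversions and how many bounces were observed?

8 conversions and 22 bounces

A Beta(α, β) prior with s successes and f failures in binomial data gives a Beta(α+s, β+f) posterior.
Match parameters: s=13−5=8, f=38−16=22.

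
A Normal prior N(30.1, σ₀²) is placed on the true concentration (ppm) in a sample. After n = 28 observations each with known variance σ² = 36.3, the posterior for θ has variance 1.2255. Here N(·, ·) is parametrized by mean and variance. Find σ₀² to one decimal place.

σ₀² = 22.4

Posterior precision equals prior precision plus data precision: 1/σ_n² = 1/σ₀² + n/σ².
So 1/σ₀² = 1/1.2255 − 28/36.3 = 0.815993 − 0.771350 = 0.044643.
Hence σ₀² = 1/0.044643 ≈ 22.4.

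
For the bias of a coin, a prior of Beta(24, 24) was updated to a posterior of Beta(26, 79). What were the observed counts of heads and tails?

A Beta(a, b) prior with s successes and f failures in binomial data gives a Beta(a+s, b+f) posterior.
Match parameters: s=26−24=2, f=79−24=55.

2 heads and 55 tails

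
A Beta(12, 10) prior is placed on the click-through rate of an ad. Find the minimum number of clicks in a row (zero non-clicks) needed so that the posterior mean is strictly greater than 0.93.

k = 121

After k clicks and 0 non-clicks the posterior is Beta(12+k, 10), with mean (12+k)/(12+10+k).
Set (12+k)/(22+k) > 0.93 and solve: k > (0.93·22 − 12)/(1 − 0.93) = 120.857.
The smallest integer exceeding 120.857 is 121, and checking k=121: (133)/(143) = 0.9301 > 0.93.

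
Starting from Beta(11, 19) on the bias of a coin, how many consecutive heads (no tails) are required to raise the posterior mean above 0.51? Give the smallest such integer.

k = 9

After k heads and 0 tails the posterior is Beta(11+k, 19), with mean (11+k)/(11+19+k).
Set (11+k)/(30+k) > 0.51 and solve: k > (0.51·30 − 11)/(1 − 0.51) = 8.776.
The smallest integer exceeding 8.776 is 9, and checking k=9: (20)/(39) = 0.5128 > 0.51.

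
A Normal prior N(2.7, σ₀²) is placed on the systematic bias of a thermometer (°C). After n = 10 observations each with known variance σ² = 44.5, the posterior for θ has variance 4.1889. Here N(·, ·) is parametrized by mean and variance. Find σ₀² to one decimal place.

For the Normal–Normal model with known σ², precisions add: τ_n = τ₀ + n/σ².
So 1/σ₀² = 1/4.1889 − 10/44.5 = 0.238726 − 0.224719 = 0.014007.
Hence σ₀² = 1/0.014007 ≈ 71.4.

σ₀² = 71.4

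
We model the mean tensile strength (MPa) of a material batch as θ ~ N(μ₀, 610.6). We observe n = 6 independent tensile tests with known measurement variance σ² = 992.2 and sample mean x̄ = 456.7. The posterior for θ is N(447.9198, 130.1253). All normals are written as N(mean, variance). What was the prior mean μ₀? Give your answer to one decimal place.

μ₀ = 415.5

With known observation variance, the Normal–Normal posterior has precision τ_n = τ₀ + n/σ² and mean μ_n = (τ₀μ₀ + (n/σ²)x̄)/τ_n.
Here τ₀ = 1/610.6 = 0.001638 and τ_data = 6/992.2 = 0.006047, so τ_n = 0.007685.
Rearranging for μ₀: μ₀ = (μ_n·τ_n − τ_data·x̄)/τ₀ = (447.9198·0.007685 − 0.006047·456.7) / 0.001638 = 0.680599/0.001638 ≈ 415.5.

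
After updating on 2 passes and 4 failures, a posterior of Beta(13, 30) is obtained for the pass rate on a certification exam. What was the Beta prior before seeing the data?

A Beta(α, β) prior with s successes and f failures in binomial data gives a Beta(α+s, β+f) posterior.
So α = 13 − 2 = 11 and β = 30 − 4 = 26.

Beta(11, 26)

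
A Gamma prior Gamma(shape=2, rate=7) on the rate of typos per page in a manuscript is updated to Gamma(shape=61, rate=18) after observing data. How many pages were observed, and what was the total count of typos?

n = 11 pages with total 59 typos

A Gamma(α, β) prior (rate parametrization) on a Poisson rate with n observations summing to S gives posterior Gamma(α+S, β+n).
Matching: Σxᵢ = 61 − 2 = 59 and n = 18 − 7 = 11.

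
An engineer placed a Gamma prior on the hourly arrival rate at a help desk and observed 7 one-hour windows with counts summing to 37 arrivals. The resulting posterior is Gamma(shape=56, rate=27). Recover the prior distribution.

Gamma–Poisson conjugacy: posterior shape = α + Σxᵢ, posterior rate = β + n.
So α = 56 − 37 = 19 and β = 27 − 7 = 20.

Gamma(shape=19, rate=20)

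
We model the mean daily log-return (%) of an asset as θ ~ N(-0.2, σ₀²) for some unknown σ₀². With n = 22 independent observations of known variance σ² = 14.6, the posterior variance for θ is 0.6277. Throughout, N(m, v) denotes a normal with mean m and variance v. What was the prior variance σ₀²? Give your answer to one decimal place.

Posterior precision equals prior precision plus data precision: 1/σ_n² = 1/σ₀² + n/σ².
So 1/σ₀² = 1/0.6277 − 22/14.6 = 1.593118 − 1.506849 = 0.086269.
Hence σ₀² = 1/0.086269 ≈ 11.6.

σ₀² = 11.6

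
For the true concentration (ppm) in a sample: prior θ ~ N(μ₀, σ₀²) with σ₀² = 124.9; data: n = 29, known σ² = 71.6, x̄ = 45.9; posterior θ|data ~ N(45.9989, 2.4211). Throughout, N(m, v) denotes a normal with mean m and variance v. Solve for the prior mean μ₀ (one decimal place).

μ₀ = 51.0

The posterior mean is a precision-weighted average: μ_n = (τ₀μ₀ + τ_data·x̄)/(τ₀+τ_data), with τ₀=1/σ₀² and τ_data=n/σ².
Here τ₀ = 1/124.9 = 0.008006 and τ_data = 29/71.6 = 0.405028, so τ_n = 0.413034.
Rearranging for μ₀: μ₀ = (μ_n·τ_n − τ_data·x̄)/τ₀ = (45.9989·0.413034 − 0.405028·45.9) / 0.008006 = 0.408324/0.008006 ≈ 51.0.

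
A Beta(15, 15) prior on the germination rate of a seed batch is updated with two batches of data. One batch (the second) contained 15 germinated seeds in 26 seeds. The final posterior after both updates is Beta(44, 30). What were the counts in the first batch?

Sequential conjugate updates are equivalent to a single update on the pooled data, so total successes = posterior α − prior α and total failures = posterior β − prior β.
Total across both batches: 44−15=29 germinated seeds, 30−15=15 non-germinating seeds.
Subtract the second batch: 29−15=14 germinated seeds and 15−11=4 non-germinating seeds.

14 germinated seeds and 4 non-germinating seeds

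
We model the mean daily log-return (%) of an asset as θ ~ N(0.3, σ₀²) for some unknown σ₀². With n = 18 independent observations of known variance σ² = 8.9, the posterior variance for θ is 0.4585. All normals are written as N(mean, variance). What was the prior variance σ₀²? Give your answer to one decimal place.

Posterior precision equals prior precision plus data precision: 1/σ_n² = 1/σ₀² + n/σ².
So 1/σ₀² = 1/0.4585 − 18/8.9 = 2.181025 − 2.022472 = 0.158553.
Hence σ₀² = 1/0.158553 ≈ 6.3.

σ₀² = 6.3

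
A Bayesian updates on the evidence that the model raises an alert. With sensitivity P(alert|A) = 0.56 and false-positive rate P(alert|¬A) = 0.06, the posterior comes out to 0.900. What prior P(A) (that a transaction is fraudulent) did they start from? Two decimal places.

In odds form, posterior odds = prior odds × likelihood ratio, so prior odds = posterior odds ÷ LR.
Posterior odds = 0.900/(1−0.900) = 9.0000. LR = 0.56/0.06 = 9.3333.
Prior odds = 9.0000/9.3333 = 0.9643, so P(A) = 0.9643/(1+0.9643) ≈ 0.49.

P(A) = 0.49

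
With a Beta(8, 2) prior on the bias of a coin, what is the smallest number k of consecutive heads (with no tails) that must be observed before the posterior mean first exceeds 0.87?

k = 6

After k heads and 0 tails the posterior is Beta(8+k, 2), with mean (8+k)/(8+2+k).
Set (8+k)/(10+k) > 0.87 and solve: k > (0.87·10 − 8)/(1 − 0.87) = 5.385.
The smallest integer exceeding 5.385 is 6, and checking k=6: (14)/(16) = 0.8750 > 0.87.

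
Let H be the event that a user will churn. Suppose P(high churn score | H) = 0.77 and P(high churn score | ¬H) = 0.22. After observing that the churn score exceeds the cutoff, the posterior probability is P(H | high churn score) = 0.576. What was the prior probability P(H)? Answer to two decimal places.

In odds form, posterior odds = prior odds × likelihood ratio, so prior odds = posterior odds ÷ LR.
Posterior odds = 0.576/(1−0.576) = 1.3585. LR = 0.77/0.22 = 3.5000.
Prior odds = 1.3585/3.5000 = 0.3881, so P(H) = 0.3881/(1+0.3881) ≈ 0.28.

P(H) = 0.28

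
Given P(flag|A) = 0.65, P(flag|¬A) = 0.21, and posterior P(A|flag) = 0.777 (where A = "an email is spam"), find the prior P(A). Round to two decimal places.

P(A) = 0.53

In odds form, posterior odds = prior odds × likelihood ratio, so prior odds = posterior odds ÷ LR.
Posterior odds = 0.777/(1−0.777) = 3.4843. LR = 0.65/0.21 = 3.0952.
Prior odds = 3.4843/3.0952 = 1.1257, so P(A) = 1.1257/(1+1.1257) ≈ 0.53.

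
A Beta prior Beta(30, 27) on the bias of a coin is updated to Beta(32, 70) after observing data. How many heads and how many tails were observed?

2 heads and 43 tails

A Beta(a, b) prior with s successes and f failures in binomial data gives a Beta(a+s, b+f) posterior.
Match parameters: s=32−30=2, f=70−27=43.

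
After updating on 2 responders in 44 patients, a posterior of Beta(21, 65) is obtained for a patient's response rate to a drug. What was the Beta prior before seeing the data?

Beta(19, 23)

Under Beta–binomial conjugacy the posterior parameters are (a+s, b+f).
So a = 21 − 2 = 19 and b = 65 − 42 = 23.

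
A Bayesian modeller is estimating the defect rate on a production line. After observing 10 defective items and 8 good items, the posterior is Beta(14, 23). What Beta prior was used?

Beta(4, 15)

A Beta(α, β) prior with s successes and f failures in binomial data gives a Beta(α+s, β+f) posterior.
So α = 14 − 10 = 4 and β = 23 − 8 = 15.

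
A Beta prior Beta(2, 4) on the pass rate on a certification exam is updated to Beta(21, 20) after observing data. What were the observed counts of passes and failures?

A Beta(α, β) prior with s successes and f failures in binomial data gives a Beta(α+s, β+f) posterior.
Match parameters: s=21−2=19, f=20−4=16.

19 passes and 16 failures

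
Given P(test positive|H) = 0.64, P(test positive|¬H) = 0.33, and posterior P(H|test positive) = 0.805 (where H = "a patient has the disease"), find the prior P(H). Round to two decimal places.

P(H) = 0.68

In odds form, posterior odds = prior odds × likelihood ratio, so prior odds = posterior odds ÷ LR.
Posterior odds = 0.805/(1−0.805) = 4.1282. LR = 0.64/0.33 = 1.9394.
Prior odds = 4.1282/1.9394 = 2.1286, so P(H) = 2.1286/(1+2.1286) ≈ 0.68.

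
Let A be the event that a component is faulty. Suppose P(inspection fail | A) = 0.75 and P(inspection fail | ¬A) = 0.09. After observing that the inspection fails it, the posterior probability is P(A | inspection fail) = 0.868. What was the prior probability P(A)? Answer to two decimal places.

Bayes' rule in odds form gives O(A|E) = O(A)·[P(E|A)/P(E|¬A)], hence O(A) = O(A|E)/LR.
Posterior odds = 0.868/(1−0.868) = 6.5758. LR = 0.75/0.09 = 8.3333.
Prior odds = 6.5758/8.3333 = 0.7891, so P(A) = 0.7891/(1+0.7891) ≈ 0.44.

P(A) = 0.44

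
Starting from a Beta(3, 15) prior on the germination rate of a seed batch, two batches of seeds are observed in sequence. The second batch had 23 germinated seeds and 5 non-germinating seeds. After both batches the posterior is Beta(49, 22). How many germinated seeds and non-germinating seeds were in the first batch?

Because Beta–binomial updating is additive in the counts, the combined data contributed (α_post−α_prior, β_post−β_prior) successes and failures.
Total across both batches: 49−3=46 germinated seeds, 22−15=7 non-germinating seeds.
Subtract the second batch: 46−23=23 germinated seeds and 7−5=2 non-germinating seeds.

23 germinated seeds and 2 non-germinating seeds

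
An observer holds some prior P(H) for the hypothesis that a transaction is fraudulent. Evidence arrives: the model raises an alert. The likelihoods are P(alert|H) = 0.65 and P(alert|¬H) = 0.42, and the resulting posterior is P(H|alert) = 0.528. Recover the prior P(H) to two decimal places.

In odds form, posterior odds = prior odds × likelihood ratio, so prior odds = posterior odds ÷ LR.
Posterior odds = 0.528/(1−0.528) = 1.1186. LR = 0.65/0.42 = 1.5476.
Prior odds = 1.1186/1.5476 = 0.7228, so P(H) = 0.7228/(1+0.7228) ≈ 0.42.

P(H) = 0.42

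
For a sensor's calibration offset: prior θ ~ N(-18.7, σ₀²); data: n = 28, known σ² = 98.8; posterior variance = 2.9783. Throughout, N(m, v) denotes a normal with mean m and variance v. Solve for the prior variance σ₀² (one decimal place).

For the Normal–Normal model with known σ², precisions add: τ_n = τ₀ + n/σ².
So 1/σ₀² = 1/2.9783 − 28/98.8 = 0.335762 − 0.283401 = 0.052361.
Hence σ₀² = 1/0.052361 ≈ 19.1.

σ₀² = 19.1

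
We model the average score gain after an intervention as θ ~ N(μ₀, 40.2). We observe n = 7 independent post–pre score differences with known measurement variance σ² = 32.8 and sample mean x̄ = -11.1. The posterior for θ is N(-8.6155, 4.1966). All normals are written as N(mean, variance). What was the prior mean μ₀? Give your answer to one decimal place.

μ₀ = 12.7

The posterior mean is a precision-weighted average: μ_n = (τ₀μ₀ + τ_data·x̄)/(τ₀+τ_data), with τ₀=1/σ₀² and τ_data=n/σ².
Here τ₀ = 1/40.2 = 0.024876 and τ_data = 7/32.8 = 0.213415, so τ_n = 0.238291.
Rearranging for μ₀: μ₀ = (μ_n·τ_n − τ_data·x̄)/τ₀ = (-8.6155·0.238291 − 0.213415·-11.1) / 0.024876 = 0.315910/0.024876 ≈ 12.7.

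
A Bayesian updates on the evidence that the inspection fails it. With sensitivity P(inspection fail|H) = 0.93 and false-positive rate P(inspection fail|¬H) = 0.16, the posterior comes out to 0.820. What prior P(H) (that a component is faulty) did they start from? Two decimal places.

In odds form, posterior odds = prior odds × likelihood ratio, so prior odds = posterior odds ÷ LR.
Posterior odds = 0.820/(1−0.820) = 4.5556. LR = 0.93/0.16 = 5.8125.
Prior odds = 4.5556/5.8125 = 0.7838, so P(H) = 0.7838/(1+0.7838) ≈ 0.44.

P(H) = 0.44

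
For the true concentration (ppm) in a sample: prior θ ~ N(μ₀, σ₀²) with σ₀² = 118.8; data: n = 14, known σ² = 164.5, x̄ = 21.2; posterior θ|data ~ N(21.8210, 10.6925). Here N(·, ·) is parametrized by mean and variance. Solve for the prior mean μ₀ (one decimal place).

The posterior mean is a precision-weighted average: μ_n = (τ₀μ₀ + τ_data·x̄)/(τ₀+τ_data), with τ₀=1/σ₀² and τ_data=n/σ².
Here τ₀ = 1/118.8 = 0.008418 and τ_data = 14/164.5 = 0.085106, so τ_n = 0.093524.
Rearranging for μ₀: μ₀ = (μ_n·τ_n − τ_data·x̄)/τ₀ = (21.8210·0.093524 − 0.085106·21.2) / 0.008418 = 0.236540/0.008418 ≈ 28.1.

μ₀ = 28.1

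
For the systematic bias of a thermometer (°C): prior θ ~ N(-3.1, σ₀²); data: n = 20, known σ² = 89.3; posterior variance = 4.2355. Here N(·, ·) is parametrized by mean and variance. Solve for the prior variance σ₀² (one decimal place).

σ₀² = 82.4

Posterior precision equals prior precision plus data precision: 1/σ_n² = 1/σ₀² + n/σ².
So 1/σ₀² = 1/4.2355 − 20/89.3 = 0.236100 − 0.223964 = 0.012136.
Hence σ₀² = 1/0.012136 ≈ 82.4.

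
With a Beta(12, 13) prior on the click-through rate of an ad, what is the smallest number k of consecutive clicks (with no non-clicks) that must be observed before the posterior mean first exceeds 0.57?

k = 6

After k clicks and 0 non-clicks the posterior is Beta(12+k, 13), with mean (12+k)/(12+13+k).
Set (12+k)/(25+k) > 0.57 and solve: k > (0.57·25 − 12)/(1 − 0.57) = 5.233.
The smallest integer exceeding 5.233 is 6, and checking k=6: (18)/(31) = 0.5806 > 0.57.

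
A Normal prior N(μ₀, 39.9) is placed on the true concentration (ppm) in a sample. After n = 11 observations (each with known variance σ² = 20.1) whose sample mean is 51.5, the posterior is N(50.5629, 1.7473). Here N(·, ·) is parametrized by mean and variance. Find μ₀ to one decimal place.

μ₀ = 30.1

With known observation variance, the Normal–Normal posterior has precision τ_n = τ₀ + n/σ² and mean μ_n = (τ₀μ₀ + (n/σ²)x̄)/τ_n.
Here τ₀ = 1/39.9 = 0.025063 and τ_data = 11/20.1 = 0.547264, so τ_n = 0.572327.
Rearranging for μ₀: μ₀ = (μ_n·τ_n − τ_data·x̄)/τ₀ = (50.5629·0.572327 − 0.547264·51.5) / 0.025063 = 0.754417/0.025063 ≈ 30.1.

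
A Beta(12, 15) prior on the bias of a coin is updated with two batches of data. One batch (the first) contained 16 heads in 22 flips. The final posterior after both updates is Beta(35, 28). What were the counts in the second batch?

7 heads and 7 tails

Because Beta–binomial updating is additive in the counts, the combined data contributed (α_post−α_prior, β_post−β_prior) successes and failures.
Total across both batches: 35−12=23 heads, 28−15=13 tails.
Subtract the first batch: 23−16=7 heads and 13−6=7 tails.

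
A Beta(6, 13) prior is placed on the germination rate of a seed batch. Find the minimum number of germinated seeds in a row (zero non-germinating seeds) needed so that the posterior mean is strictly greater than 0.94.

k = 198

After k germinated seeds and 0 non-germinating seeds the posterior is Beta(6+k, 13), with mean (6+k)/(6+13+k).
Set (6+k)/(19+k) > 0.94 and solve: k > (0.94·19 − 6)/(1 − 0.94) = 197.667.
The smallest integer exceeding 197.667 is 198.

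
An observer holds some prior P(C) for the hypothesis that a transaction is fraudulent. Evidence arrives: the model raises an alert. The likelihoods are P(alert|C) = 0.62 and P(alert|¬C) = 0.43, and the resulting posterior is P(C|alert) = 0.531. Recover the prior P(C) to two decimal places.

P(C) = 0.44

Bayes' rule in odds form gives O(C|E) = O(C)·[P(E|C)/P(E|¬C)], hence O(C) = O(C|E)/LR.
Posterior odds = 0.531/(1−0.531) = 1.1322. LR = 0.62/0.43 = 1.4419.
Prior odds = 1.1322/1.4419 = 0.7852, so P(C) = 0.7852/(1+0.7852) ≈ 0.44.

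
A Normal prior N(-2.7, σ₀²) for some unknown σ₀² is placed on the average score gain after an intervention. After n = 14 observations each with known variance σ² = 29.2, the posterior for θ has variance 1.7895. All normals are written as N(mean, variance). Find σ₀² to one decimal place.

Posterior precision equals prior precision plus data precision: 1/σ_n² = 1/σ₀² + n/σ².
So 1/σ₀² = 1/1.7895 − 14/29.2 = 0.558815 − 0.479452 = 0.079363.
Hence σ₀² = 1/0.079363 ≈ 12.6.

σ₀² = 12.6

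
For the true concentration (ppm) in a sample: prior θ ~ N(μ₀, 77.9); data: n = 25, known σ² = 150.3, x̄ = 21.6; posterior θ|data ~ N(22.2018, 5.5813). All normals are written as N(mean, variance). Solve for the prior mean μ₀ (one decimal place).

The posterior mean is a precision-weighted average: μ_n = (τ₀μ₀ + τ_data·x̄)/(τ₀+τ_data), with τ₀=1/σ₀² and τ_data=n/σ².
Here τ₀ = 1/77.9 = 0.012837 and τ_data = 25/150.3 = 0.166334, so τ_n = 0.179171.
Rearranging for μ₀: μ₀ = (μ_n·τ_n − τ_data·x̄)/τ₀ = (22.2018·0.179171 − 0.166334·21.6) / 0.012837 = 0.385104/0.012837 ≈ 30.0.

μ₀ = 30.0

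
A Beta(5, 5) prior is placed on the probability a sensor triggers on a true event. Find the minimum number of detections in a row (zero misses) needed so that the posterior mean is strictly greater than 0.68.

k = 6

After k detections and 0 misses the posterior is Beta(5+k, 5), with mean (5+k)/(5+5+k).
Set (5+k)/(10+k) > 0.68 and solve: k > (0.68·10 − 5)/(1 − 0.68) = 5.625.
The smallest integer exceeding 5.625 is 6, and checking k=6: (11)/(16) = 0.6875 > 0.68.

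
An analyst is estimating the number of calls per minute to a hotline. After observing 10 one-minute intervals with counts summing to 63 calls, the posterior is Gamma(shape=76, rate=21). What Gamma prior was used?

Gamma(shape=13, rate=11)

Gamma–Poisson conjugacy: posterior shape = α + Σxᵢ, posterior rate = β + n.
So α = 76 − 63 = 13 and β = 21 − 10 = 11.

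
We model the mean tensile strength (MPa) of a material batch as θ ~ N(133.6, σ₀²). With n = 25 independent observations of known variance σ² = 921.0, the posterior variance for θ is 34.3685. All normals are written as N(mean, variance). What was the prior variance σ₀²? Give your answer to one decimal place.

Posterior precision equals prior precision plus data precision: 1/σ_n² = 1/σ₀² + n/σ².
So 1/σ₀² = 1/34.3685 − 25/921.0 = 0.029096 − 0.027144 = 0.001952.
Hence σ₀² = 1/0.001952 ≈ 512.3.

σ₀² = 512.3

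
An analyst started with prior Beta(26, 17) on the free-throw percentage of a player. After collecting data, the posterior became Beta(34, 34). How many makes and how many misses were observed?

8 makes and 17 misses

Beta is conjugate to the binomial likelihood: posterior = Beta(a+s, b+f).
Match parameters: s=34−26=8, f=34−17=17.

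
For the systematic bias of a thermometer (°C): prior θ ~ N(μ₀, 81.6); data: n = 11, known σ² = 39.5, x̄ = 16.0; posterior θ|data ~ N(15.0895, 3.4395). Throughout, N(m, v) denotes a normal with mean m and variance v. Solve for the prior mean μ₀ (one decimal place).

μ₀ = -5.6

With known observation variance, the Normal–Normal posterior has precision τ_n = τ₀ + n/σ² and mean μ_n = (τ₀μ₀ + (n/σ²)x̄)/τ_n.
Here τ₀ = 1/81.6 = 0.012255 and τ_data = 11/39.5 = 0.278481, so τ_n = 0.290736.
Rearranging for μ₀: μ₀ = (μ_n·τ_n − τ_data·x̄)/τ₀ = (15.0895·0.290736 − 0.278481·16.0) / 0.012255 = -0.068635/0.012255 ≈ -5.6.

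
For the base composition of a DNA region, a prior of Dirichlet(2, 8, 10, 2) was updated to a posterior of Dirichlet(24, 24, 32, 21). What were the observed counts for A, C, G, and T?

For a Dirichlet(α) prior with multinomial counts c, the posterior is Dirichlet(α + c) componentwise.
Counts are posterior − prior componentwise: 24−2=22, 24−8=16, 32−10=22, 21−2=19.

counts (22, 16, 22, 19)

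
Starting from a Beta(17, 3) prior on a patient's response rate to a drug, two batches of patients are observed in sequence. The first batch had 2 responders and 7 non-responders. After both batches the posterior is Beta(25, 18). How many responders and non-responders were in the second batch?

6 responders and 8 non-responders

Because Beta–binomial updating is additive in the counts, the combined data contributed (α_post−α_prior, β_post−β_prior) successes and failures.
Total across both batches: 25−17=8 responders, 18−3=15 non-responders.
Subtract the first batch: 8−2=6 responders and 15−7=8 non-responders.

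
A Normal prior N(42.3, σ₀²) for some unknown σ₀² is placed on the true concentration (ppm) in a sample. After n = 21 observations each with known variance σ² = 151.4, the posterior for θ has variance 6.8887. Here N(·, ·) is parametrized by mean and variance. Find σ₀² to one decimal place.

For the Normal–Normal model with known σ², precisions add: τ_n = τ₀ + n/σ².
So 1/σ₀² = 1/6.8887 − 21/151.4 = 0.145165 − 0.138705 = 0.006460.
Hence σ₀² = 1/0.006460 ≈ 154.8.

σ₀² = 154.8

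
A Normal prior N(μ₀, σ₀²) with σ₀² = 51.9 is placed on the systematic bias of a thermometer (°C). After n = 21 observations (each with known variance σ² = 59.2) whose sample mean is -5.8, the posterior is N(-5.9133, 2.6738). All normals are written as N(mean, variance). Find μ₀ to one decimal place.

μ₀ = -8.0

The posterior mean is a precision-weighted average: μ_n = (τ₀μ₀ + τ_data·x̄)/(τ₀+τ_data), with τ₀=1/σ₀² and τ_data=n/σ².
Here τ₀ = 1/51.9 = 0.019268 and τ_data = 21/59.2 = 0.354730, so τ_n = 0.373998.
Rearranging for μ₀: μ₀ = (μ_n·τ_n − τ_data·x̄)/τ₀ = (-5.9133·0.373998 − 0.354730·-5.8) / 0.019268 = -0.154128/0.019268 ≈ -8.0.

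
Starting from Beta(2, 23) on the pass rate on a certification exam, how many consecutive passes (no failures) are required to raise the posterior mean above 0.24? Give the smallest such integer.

After k passes and 0 failures the posterior is Beta(2+k, 23), with mean (2+k)/(2+23+k).
Set (2+k)/(25+k) > 0.24 and solve: k > (0.24·25 − 2)/(1 − 0.24) = 5.263.
The smallest integer exceeding 5.263 is 6.

k = 6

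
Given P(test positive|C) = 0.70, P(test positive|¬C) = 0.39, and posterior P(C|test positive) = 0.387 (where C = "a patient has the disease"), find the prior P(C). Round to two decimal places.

P(C) = 0.26

Bayes' rule in odds form gives O(C|E) = O(C)·[P(E|C)/P(E|¬C)], hence O(C) = O(C|E)/LR.
Posterior odds = 0.387/(1−0.387) = 0.6313. LR = 0.70/0.39 = 1.7949.
Prior odds = 0.6313/1.7949 = 0.3517, so P(C) = 0.3517/(1+0.3517) ≈ 0.26.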